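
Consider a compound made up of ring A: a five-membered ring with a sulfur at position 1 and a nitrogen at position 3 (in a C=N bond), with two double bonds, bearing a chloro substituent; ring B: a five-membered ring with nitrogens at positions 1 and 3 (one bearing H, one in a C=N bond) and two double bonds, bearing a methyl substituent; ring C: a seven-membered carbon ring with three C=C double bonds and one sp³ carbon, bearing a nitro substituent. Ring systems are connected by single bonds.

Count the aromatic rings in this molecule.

2

Ring A has a continuous p-orbital overlap around the ring; 2 ring double bonds (4 π electrons) plus a heteroatom lone pair (2) give 6 π electrons. Since 6 = 4n+2 (n=1), ring A is aromatic (thiazole).
Ring B is planar and fully conjugated; 2 ring double bonds (4 π electrons) plus a heteroatom lone pair (2) give 6 π electrons. 6 = 4(1)+2, so ring B is aromatic (imidazole).
Ring C has one sp³ carbon, so it is not fully conjugated — not aromatic (cycloheptatriene).
Aromatic: A, B. Total: 2.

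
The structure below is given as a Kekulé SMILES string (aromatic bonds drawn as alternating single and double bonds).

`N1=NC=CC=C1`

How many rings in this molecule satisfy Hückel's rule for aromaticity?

The SMILES encodes a six-membered ring with two adjacent nitrogens and three alternating double bonds.
The 6-membered ring with two nitrogens (1,2) is fully conjugated (every ring atom contributes a p orbital); 3 ring double bonds give 6 π electrons. 6 = 4(1)+2, so it is aromatic (pyridazine).

1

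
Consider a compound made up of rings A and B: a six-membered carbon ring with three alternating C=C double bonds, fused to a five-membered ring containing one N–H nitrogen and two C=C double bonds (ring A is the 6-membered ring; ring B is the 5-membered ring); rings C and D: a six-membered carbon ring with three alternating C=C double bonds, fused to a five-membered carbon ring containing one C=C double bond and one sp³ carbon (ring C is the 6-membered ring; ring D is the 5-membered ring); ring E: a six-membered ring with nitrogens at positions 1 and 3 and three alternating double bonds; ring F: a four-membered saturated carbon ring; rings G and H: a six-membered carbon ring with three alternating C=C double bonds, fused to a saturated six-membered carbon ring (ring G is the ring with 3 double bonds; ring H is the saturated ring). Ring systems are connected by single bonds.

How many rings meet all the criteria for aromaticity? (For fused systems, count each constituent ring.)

Rings A and B form a fused bicyclic system (with one N–H) with 9 sp² atoms and 10 π electrons from ring double bonds plus a heteroatom lone pair. 10 = 4(2)+2, so the system is aromatic and both rings count as aromatic (indole).
Ring C has a continuous p-orbital overlap around the ring; 3 ring double bonds give 6 π electrons. That satisfies 4n+2 with n=1, so ring C is aromatic (benzene ring).
Ring D has one sp³ carbon, so it is not fully conjugated — not aromatic (cyclopentene ring).
Ring E is fully conjugated (every ring atom contributes a p orbital); 3 ring double bonds give 6 π electrons. Since 6 = 4n+2 (n=1), ring E is aromatic (pyrimidine).
Ring F has only sp³ atoms, so it is not fully conjugated — not aromatic (cyclobutane).
Ring G is planar and fully conjugated; 3 ring double bonds give 6 π electrons. That satisfies 4n+2 with n=1, so ring G is aromatic (benzene ring).
Ring H has four sp³ carbons, so it is not fully conjugated — not aromatic (cyclohexane ring).
Aromatic: A, B, C, E, G. Total: 5.

5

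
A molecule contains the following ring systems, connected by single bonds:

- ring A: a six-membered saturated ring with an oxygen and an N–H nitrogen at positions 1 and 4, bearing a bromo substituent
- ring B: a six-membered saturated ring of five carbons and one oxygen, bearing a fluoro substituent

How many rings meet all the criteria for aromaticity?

Ring A has only sp³ atoms, so it is not fully conjugated — not aromatic (morpholine).
Ring B has only sp³ atoms, so it is not fully conjugated — not aromatic (tetrahydropyran).
No ring is aromatic. Total: 0.

0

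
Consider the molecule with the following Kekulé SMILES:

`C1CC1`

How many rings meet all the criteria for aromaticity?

The SMILES encodes a three-membered saturated carbon ring.
The 3-membered ring has only sp³ atoms, so it is not fully conjugated — not aromatic (cyclopropane).

0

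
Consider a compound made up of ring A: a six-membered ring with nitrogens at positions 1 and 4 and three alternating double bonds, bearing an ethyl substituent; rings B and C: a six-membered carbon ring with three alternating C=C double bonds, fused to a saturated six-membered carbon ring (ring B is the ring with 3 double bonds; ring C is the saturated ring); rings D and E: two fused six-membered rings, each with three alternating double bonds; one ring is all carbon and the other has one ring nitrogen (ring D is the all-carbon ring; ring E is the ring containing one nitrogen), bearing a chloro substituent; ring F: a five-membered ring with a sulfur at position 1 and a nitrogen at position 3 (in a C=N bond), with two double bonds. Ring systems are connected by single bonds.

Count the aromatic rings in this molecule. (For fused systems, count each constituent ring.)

5

Ring A is planar and fully conjugated; 3 ring double bonds give 6 π electrons. Since 6 = 4n+2 (n=1), ring A is aromatic (pyrazine).
Ring B is planar and fully conjugated; 3 ring double bonds give 6 π electrons. 6 = 4(1)+2, so ring B is aromatic (benzene ring).
Ring C has four sp³ carbons, so it is not fully conjugated — not aromatic (cyclohexane ring).
Rings D and E form a fused bicyclic system (with one nitrogen) with 10 sp² atoms and 10 π electrons from ring double bonds. 10 = 4(2)+2, so the system is aromatic and both rings count as aromatic (quinoline).
Ring F is planar and fully conjugated; 2 ring double bonds (4 π electrons) plus a heteroatom lone pair (2) give 6 π electrons. 6 = 4(1)+2, so ring F is aromatic (thiazole).
Aromatic: A, B, D, E, F. Total: 5.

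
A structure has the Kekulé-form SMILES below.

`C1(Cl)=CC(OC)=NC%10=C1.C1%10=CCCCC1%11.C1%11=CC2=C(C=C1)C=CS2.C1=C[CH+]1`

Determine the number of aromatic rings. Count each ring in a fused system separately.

The SMILES encodes a six-membered ring of five carbons and one nitrogen with three alternating double bonds; a six-membered carbon ring with one C=C double bond; a six-membered carbon ring with three alternating C=C double bonds, fused to a five-membered ring containing one sulfur and two C=C double bonds; a three-membered all-carbon ring bearing a positive charge on one carbon, with one C=C double bond.
The 6-membered ring with one nitrogen is fully conjugated (every ring atom contributes a p orbital); 3 ring double bonds give 6 π electrons. 6 = 4(1)+2, so it is aromatic (pyridine).
The 6-membered ring has four sp³ carbons, so it is not fully conjugated — not aromatic (cyclohexene).
The fused 6/5-membered bicyclic (with one sulfur) is a single π system with 9 sp² atoms and 10 π electrons from ring double bonds plus a heteroatom lone pair. 10 = 4(2)+2, so the system is aromatic and both rings count as aromatic (benzothiophene).
The 3-membered ring has a continuous p-orbital overlap around the ring; 1 ring double bond (2 π electrons) plus the carbocation's empty p orbital (0, but keeps the ring conjugated) give 2 π electrons. That satisfies 4n+2 with n=0, so it is aromatic (cyclopropenyl cation).
4 of the 5 rings are aromatic. Total: 4.

4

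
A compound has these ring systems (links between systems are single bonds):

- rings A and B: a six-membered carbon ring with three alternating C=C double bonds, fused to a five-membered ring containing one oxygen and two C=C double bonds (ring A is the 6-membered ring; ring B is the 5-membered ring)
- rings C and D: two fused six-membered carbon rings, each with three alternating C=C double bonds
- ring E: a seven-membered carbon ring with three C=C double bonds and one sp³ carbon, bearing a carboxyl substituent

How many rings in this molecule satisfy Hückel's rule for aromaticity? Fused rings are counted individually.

4

Rings A and B form a fused bicyclic system (with one oxygen) with 9 sp² atoms and 10 π electrons from ring double bonds plus a heteroatom lone pair. 10 = 4(2)+2, so the system is aromatic and both rings count as aromatic (benzofuran).
Rings C and D form a fused bicyclic system with 10 sp² atoms and 10 π electrons from ring double bonds. 10 = 4(2)+2, so the system is aromatic and both rings count as aromatic (naphthalene).
Ring E has one sp³ carbon, so it is not fully conjugated — not aromatic (cycloheptatriene).
Aromatic: A, B, C, D. Total: 4.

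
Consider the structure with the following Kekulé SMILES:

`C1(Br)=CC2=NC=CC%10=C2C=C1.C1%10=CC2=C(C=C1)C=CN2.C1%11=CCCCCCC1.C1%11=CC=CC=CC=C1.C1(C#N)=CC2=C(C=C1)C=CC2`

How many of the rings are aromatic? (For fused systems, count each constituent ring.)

5

The SMILES encodes two fused six-membered rings, each with three alternating double bonds; one ring is all carbon and the other has one ring nitrogen; a six-membered carbon ring with three alternating C=C double bonds, fused to a five-membered ring containing one N–H nitrogen and two C=C double bonds; an eight-membered carbon ring with one C=C double bond; an eight-membered carbon ring with four alternating C=C double bonds; a six-membered carbon ring with three alternating C=C double bonds, fused to a five-membered carbon ring containing one C=C double bond and one sp³ carbon.
The fused 6/6-membered bicyclic (with one nitrogen) is a single π system with 10 sp² atoms and 10 π electrons from ring double bonds. 10 = 4(2)+2, so the system is aromatic and both rings count as aromatic (quinoline).
The fused 6/5-membered bicyclic (with one N–H) is a single π system with 9 sp² atoms and 10 π electrons from ring double bonds plus a heteroatom lone pair. 10 = 4(2)+2, so the system is aromatic and both rings count as aromatic (indole).
The 8-membered ring has six sp³ carbons, so it is not fully conjugated — not aromatic (cyclooctene).
The second 8-membered ring has only sp² ring atoms; a planar conformation would have a fully conjugated π system of 8 electrons. But 8 = 4(2), which is 4n not 4n+2, so it is not aromatic (cyclooctatetraene) — cyclooctatetraene distorts into a non-planar tub to avoid antiaromaticity.
The 6-membered ring is fully conjugated (every ring atom contributes a p orbital); 3 ring double bonds give 6 π electrons. 6 = 4(1)+2, so it is aromatic (benzene ring).
The 5-membered ring has one sp³ carbon, so it is not fully conjugated — not aromatic (cyclopentene ring).
5 of the 8 rings are aromatic. Total: 5.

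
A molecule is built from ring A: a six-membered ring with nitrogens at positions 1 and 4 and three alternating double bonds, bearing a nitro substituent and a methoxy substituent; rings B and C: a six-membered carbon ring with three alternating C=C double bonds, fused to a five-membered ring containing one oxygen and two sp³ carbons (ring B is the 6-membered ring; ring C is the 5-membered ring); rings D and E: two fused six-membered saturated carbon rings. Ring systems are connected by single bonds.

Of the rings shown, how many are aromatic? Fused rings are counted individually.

Ring A is fully conjugated (every ring atom contributes a p orbital); 3 ring double bonds give 6 π electrons. That satisfies 4n+2 with n=1, so ring A is aromatic (pyrazine).
Ring B is fully conjugated (every ring atom contributes a p orbital); 3 ring double bonds give 6 π electrons. Since 6 = 4n+2 (n=1), ring B is aromatic (benzene ring).
Ring C has two sp³ carbons, so it is not fully conjugated — not aromatic (oxolane ring).
Ring D has only sp³ atoms, so it is not fully conjugated — not aromatic (cyclohexane ring).
Ring E has only sp³ atoms, so it is not fully conjugated — not aromatic (cyclohexane ring).
Aromatic: A, B. Total: 2.

2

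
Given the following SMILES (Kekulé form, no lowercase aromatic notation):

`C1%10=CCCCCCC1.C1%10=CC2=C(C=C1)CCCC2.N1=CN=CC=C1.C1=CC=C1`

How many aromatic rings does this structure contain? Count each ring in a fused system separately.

The SMILES encodes an eight-membered carbon ring with one C=C double bond; a six-membered carbon ring with three alternating C=C double bonds, fused to a saturated six-membered carbon ring; a six-membered ring with nitrogens at positions 1 and 3 and three alternating double bonds; a four-membered carbon ring with two alternating C=C double bonds.
The 8-membered ring has six sp³ carbons, so it is not fully conjugated — not aromatic (cyclooctene).
The 6-membered ring has a continuous p-orbital overlap around the ring; 3 ring double bonds give 6 π electrons. 6 = 4(1)+2, so it is aromatic (benzene ring).
The second 6-membered ring has four sp³ carbons, so it is not fully conjugated — not aromatic (cyclohexane ring).
The 6-membered ring with two nitrogens (1,3) is fully conjugated (every ring atom contributes a p orbital); 3 ring double bonds give 6 π electrons. Since 6 = 4n+2 (n=1), it is aromatic (pyrimidine).
The 4-membered ring has only sp² ring atoms; a planar conformation would have a fully conjugated π system of 4 electrons. But 4 = 4(1), which is 4n not 4n+2, so it is not aromatic (cyclobutadiene) — cyclobutadiene is antiaromatic and distorts to a rectangle.
2 of the 5 rings are aromatic. Total: 2.

2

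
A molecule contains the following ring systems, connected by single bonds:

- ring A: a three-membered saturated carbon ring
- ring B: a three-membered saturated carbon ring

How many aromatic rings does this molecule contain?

0

Ring A has only sp³ atoms, so it is not fully conjugated — not aromatic (cyclopropane).
Ring B has only sp³ atoms, so it is not fully conjugated — not aromatic (cyclopropane).
No ring is aromatic. Total: 0.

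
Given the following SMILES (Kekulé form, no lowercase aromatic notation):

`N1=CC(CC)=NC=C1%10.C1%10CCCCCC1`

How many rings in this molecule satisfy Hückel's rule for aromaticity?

The SMILES encodes a six-membered ring with nitrogens at positions 1 and 4 and three alternating double bonds; a seven-membered saturated carbon ring.
The 6-membered ring with two nitrogens (1,4) is fully conjugated (every ring atom contributes a p orbital); 3 ring double bonds give 6 π electrons. 6 = 4(1)+2, so it is aromatic (pyrazine).
The 7-membered ring has only sp³ atoms, so it is not fully conjugated — not aromatic (cycloheptane).
1 of the 2 rings is aromatic. Total: 1.

1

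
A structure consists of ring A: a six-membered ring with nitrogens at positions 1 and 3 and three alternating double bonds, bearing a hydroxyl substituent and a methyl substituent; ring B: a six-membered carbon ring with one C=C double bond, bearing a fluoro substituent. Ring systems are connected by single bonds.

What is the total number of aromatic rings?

Ring A is fully conjugated (every ring atom contributes a p orbital); 3 ring double bonds give 6 π electrons. 6 = 4(1)+2, so ring A is aromatic (pyrimidine).
Ring B has four sp³ carbons, so it is not fully conjugated — not aromatic (cyclohexene).
Aromatic: A. Total: 1.

1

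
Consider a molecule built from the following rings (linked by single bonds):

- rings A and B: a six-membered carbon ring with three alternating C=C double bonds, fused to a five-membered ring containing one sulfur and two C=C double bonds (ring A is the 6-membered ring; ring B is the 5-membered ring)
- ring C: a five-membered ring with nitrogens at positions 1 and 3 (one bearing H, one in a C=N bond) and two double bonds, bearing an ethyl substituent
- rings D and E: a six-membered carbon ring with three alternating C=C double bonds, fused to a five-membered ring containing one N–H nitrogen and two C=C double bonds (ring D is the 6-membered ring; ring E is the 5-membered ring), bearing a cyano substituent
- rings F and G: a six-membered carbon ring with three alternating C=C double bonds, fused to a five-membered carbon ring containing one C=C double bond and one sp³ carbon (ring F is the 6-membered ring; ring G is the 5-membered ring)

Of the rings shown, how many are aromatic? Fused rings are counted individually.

6

Rings A and B form a fused bicyclic system (with one sulfur) with 9 sp² atoms and 10 π electrons from ring double bonds plus a heteroatom lone pair. 10 = 4(2)+2, so the system is aromatic and both rings count as aromatic (benzothiophene).
Ring C is fully conjugated (every ring atom contributes a p orbital); 2 ring double bonds (4 π electrons) plus a heteroatom lone pair (2) give 6 π electrons. Since 6 = 4n+2 (n=1), ring C is aromatic (imidazole).
Rings D and E form a fused bicyclic system (with one N–H) with 9 sp² atoms and 10 π electrons from ring double bonds plus a heteroatom lone pair. 10 = 4(2)+2, so the system is aromatic and both rings count as aromatic (indole).
Ring F is planar and fully conjugated; 3 ring double bonds give 6 π electrons. 6 = 4(1)+2, so ring F is aromatic (benzene ring).
Ring G has one sp³ carbon, so it is not fully conjugated — not aromatic (cyclopentene ring).
Aromatic: A, B, C, D, E, F. Total: 6.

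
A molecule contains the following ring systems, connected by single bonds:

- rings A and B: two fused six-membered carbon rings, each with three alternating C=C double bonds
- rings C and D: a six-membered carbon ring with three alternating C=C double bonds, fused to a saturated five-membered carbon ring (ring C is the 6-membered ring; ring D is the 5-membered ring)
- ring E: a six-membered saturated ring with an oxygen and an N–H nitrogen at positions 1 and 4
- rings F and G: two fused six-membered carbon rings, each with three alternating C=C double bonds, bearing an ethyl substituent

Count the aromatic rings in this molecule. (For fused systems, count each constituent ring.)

5

Rings A and B form a fused bicyclic system with 10 sp² atoms and 10 π electrons from ring double bonds. 10 = 4(2)+2, so the system is aromatic and both rings count as aromatic (naphthalene).
Ring C has a continuous p-orbital overlap around the ring; 3 ring double bonds give 6 π electrons. 6 = 4(1)+2, so ring C is aromatic (benzene ring).
Ring D has three sp³ carbons, so it is not fully conjugated — not aromatic (cyclopentane ring).
Ring E has only sp³ atoms, so it is not fully conjugated — not aromatic (morpholine).
Rings F and G form a fused bicyclic system with 10 sp² atoms and 10 π electrons from ring double bonds. 10 = 4(2)+2, so the system is aromatic and both rings count as aromatic (naphthalene).
Aromatic: A, B, C, F, G. Total: 5.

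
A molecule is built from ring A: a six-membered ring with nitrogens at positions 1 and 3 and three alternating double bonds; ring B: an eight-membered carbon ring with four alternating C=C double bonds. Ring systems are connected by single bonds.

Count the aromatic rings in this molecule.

Ring A is fully conjugated (every ring atom contributes a p orbital); 3 ring double bonds give 6 π electrons. Since 6 = 4n+2 (n=1), ring A is aromatic (pyrimidine).
Ring B has only sp² ring atoms; a planar conformation would have a fully conjugated π system of 8 electrons. But 8 = 4(2), which is 4n not 4n+2, so ring B is not aromatic (cyclooctatetraene) — cyclooctatetraene distorts into a non-planar tub to avoid antiaromaticity.
Aromatic: A. Total: 1.

1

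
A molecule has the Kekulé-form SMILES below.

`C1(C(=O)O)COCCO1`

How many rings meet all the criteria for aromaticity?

0

The SMILES encodes a six-membered saturated ring with oxygens at positions 1 and 4.
The 6-membered ring with two oxygens (1,4) has only sp³ atoms, so it is not fully conjugated — not aromatic (1,4-dioxane).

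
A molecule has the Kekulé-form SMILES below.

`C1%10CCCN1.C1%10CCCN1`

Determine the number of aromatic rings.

0

The SMILES encodes a five-membered saturated ring of four carbons and one N–H nitrogen; a five-membered saturated ring of four carbons and one N–H nitrogen.
The 5-membered ring with one N–H has only sp³ atoms, so it is not fully conjugated — not aromatic (pyrrolidine).
The second 5-membered ring with one N–H has only sp³ atoms, so it is not fully conjugated — not aromatic (pyrrolidine).
None of the rings are aromatic. Total: 0.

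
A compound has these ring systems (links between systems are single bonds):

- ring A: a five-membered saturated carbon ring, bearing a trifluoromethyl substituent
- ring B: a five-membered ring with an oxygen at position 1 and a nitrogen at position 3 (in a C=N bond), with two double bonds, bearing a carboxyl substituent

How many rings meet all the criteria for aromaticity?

1

Ring A has only sp³ atoms, so it is not fully conjugated — not aromatic (cyclopentane).
Ring B is planar and fully conjugated; 2 ring double bonds (4 π electrons) plus a heteroatom lone pair (2) give 6 π electrons. Since 6 = 4n+2 (n=1), ring B is aromatic (oxazole).
Aromatic: B. Total: 1.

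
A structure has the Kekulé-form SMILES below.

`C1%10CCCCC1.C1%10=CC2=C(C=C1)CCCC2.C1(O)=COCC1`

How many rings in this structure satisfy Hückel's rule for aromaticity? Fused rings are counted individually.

The SMILES encodes a six-membered saturated carbon ring; a six-membered carbon ring with three alternating C=C double bonds, fused to a saturated six-membered carbon ring; a five-membered ring of four carbons and one oxygen, with one C=C double bond and two sp³ carbons.
The 6-membered ring has only sp³ atoms, so it is not fully conjugated — not aromatic (cyclohexane).
The second 6-membered ring is fully conjugated (every ring atom contributes a p orbital); 3 ring double bonds give 6 π electrons. Since 6 = 4n+2 (n=1), it is aromatic (benzene ring).
The third 6-membered ring has four sp³ carbons, so it is not fully conjugated — not aromatic (cyclohexane ring).
The 5-membered ring with one oxygen has two sp³ carbons, so it is not fully conjugated — not aromatic (2,3-dihydrofuran).
1 of the 4 rings is aromatic. Total: 1.

1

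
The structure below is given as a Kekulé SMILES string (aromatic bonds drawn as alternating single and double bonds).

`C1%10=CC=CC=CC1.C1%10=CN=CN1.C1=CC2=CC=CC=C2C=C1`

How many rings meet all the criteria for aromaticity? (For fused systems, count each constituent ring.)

The SMILES encodes a seven-membered carbon ring with three C=C double bonds and one sp³ carbon; a five-membered ring with nitrogens at positions 1 and 3 (one bearing H, one in a C=N bond) and two double bonds; two fused six-membered carbon rings, each with three alternating C=C double bonds.
The 7-membered ring has one sp³ carbon, so it is not fully conjugated — not aromatic (cycloheptatriene).
The 5-membered ring with two nitrogens (one N–H, one =N–) has a continuous p-orbital overlap around the ring; 2 ring double bonds (4 π electrons) plus a heteroatom lone pair (2) give 6 π electrons. That satisfies 4n+2 with n=1, so it is aromatic (imidazole).
The fused 6/6-membered bicyclic is a single π system with 10 sp² atoms and 10 π electrons from ring double bonds. 10 = 4(2)+2, so the system is aromatic and both rings count as aromatic (naphthalene).
3 of the 4 rings are aromatic. Total: 3.

3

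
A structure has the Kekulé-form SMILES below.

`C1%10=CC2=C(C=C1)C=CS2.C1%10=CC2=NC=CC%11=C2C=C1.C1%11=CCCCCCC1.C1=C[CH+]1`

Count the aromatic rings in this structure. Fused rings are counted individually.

5

The SMILES encodes a six-membered carbon ring with three alternating C=C double bonds, fused to a five-membered ring containing one sulfur and two C=C double bonds; two fused six-membered rings, each with three alternating double bonds; one ring is all carbon and the other has one ring nitrogen; an eight-membered carbon ring with one C=C double bond; a three-membered all-carbon ring bearing a positive charge on one carbon, with one C=C double bond.
The fused 6/5-membered bicyclic (with one sulfur) is a single π system with 9 sp² atoms and 10 π electrons from ring double bonds plus a heteroatom lone pair. 10 = 4(2)+2, so the system is aromatic and both rings count as aromatic (benzothiophene).
The fused 6/6-membered bicyclic (with one nitrogen) is a single π system with 10 sp² atoms and 10 π electrons from ring double bonds. 10 = 4(2)+2, so the system is aromatic and both rings count as aromatic (quinoline).
The 8-membered ring has six sp³ carbons, so it is not fully conjugated — not aromatic (cyclooctene).
The 3-membered ring is planar and fully conjugated; 1 ring double bond (2 π electrons) plus the carbocation's empty p orbital (0, but keeps the ring conjugated) give 2 π electrons. 2 = 4(0)+2, so it is aromatic (cyclopropenyl cation).
5 of the 6 rings are aromatic. Total: 5.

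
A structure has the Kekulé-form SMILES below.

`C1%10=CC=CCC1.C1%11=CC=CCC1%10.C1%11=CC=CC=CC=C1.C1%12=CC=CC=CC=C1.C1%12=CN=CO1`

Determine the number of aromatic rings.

The SMILES encodes a six-membered carbon ring with two conjugated C=C double bonds and two sp³ carbons; a six-membered carbon ring with two conjugated C=C double bonds and two sp³ carbons; an eight-membered carbon ring with four alternating C=C double bonds; an eight-membered carbon ring with four alternating C=C double bonds; a five-membered ring with an oxygen at position 1 and a nitrogen at position 3 (in a C=N bond), with two double bonds.
The 6-membered ring has two sp³ carbons, so it is not fully conjugated — not aromatic (1,3-cyclohexadiene).
The second 6-membered ring has two sp³ carbons, so it is not fully conjugated — not aromatic (1,3-cyclohexadiene).
The 8-membered ring has only sp² ring atoms; a planar conformation would have a fully conjugated π system of 8 electrons. But 8 = 4(2), which is 4n not 4n+2, so it is not aromatic (cyclooctatetraene) — cyclooctatetraene distorts into a non-planar tub to avoid antiaromaticity.
The second 8-membered ring has only sp² ring atoms; a planar conformation would have a fully conjugated π system of 8 electrons. But 8 = 4(2), which is 4n not 4n+2, so it is not aromatic (cyclooctatetraene) — cyclooctatetraene distorts into a non-planar tub to avoid antiaromaticity.
The 5-membered ring with one oxygen and one =N– has a continuous p-orbital overlap around the ring; 2 ring double bonds (4 π electrons) plus a heteroatom lone pair (2) give 6 π electrons. 6 = 4(1)+2, so it is aromatic (oxazole).
1 of the 5 rings is aromatic. Total: 1.

1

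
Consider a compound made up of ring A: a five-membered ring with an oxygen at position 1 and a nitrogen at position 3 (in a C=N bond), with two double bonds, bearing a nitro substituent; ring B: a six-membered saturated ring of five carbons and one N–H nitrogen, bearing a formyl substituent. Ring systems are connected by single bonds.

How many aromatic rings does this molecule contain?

Ring A has a continuous p-orbital overlap around the ring; 2 ring double bonds (4 π electrons) plus a heteroatom lone pair (2) give 6 π electrons. That satisfies 4n+2 with n=1, so ring A is aromatic (oxazole).
Ring B has only sp³ atoms, so it is not fully conjugated — not aromatic (piperidine).
Aromatic: A. Total: 1.

1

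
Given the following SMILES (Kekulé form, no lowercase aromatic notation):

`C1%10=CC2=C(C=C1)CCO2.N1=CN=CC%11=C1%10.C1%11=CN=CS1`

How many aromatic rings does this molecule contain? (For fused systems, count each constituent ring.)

3

The SMILES encodes a six-membered carbon ring with three alternating C=C double bonds, fused to a five-membered ring containing one oxygen and two sp³ carbons; a six-membered ring with nitrogens at positions 1 and 3 and three alternating double bonds; a five-membered ring with a sulfur at position 1 and a nitrogen at position 3 (in a C=N bond), with two double bonds.
The 6-membered ring is fully conjugated (every ring atom contributes a p orbital); 3 ring double bonds give 6 π electrons. 6 = 4(1)+2, so it is aromatic (benzene ring).
The 5-membered ring with one oxygen has two sp³ carbons, so it is not fully conjugated — not aromatic (oxolane ring).
The 6-membered ring with two nitrogens (1,3) is fully conjugated (every ring atom contributes a p orbital); 3 ring double bonds give 6 π electrons. 6 = 4(1)+2, so it is aromatic (pyrimidine).
The 5-membered ring with one sulfur and one =N– has a continuous p-orbital overlap around the ring; 2 ring double bonds (4 π electrons) plus a heteroatom lone pair (2) give 6 π electrons. Since 6 = 4n+2 (n=1), it is aromatic (thiazole).
3 of the 4 rings are aromatic. Total: 3.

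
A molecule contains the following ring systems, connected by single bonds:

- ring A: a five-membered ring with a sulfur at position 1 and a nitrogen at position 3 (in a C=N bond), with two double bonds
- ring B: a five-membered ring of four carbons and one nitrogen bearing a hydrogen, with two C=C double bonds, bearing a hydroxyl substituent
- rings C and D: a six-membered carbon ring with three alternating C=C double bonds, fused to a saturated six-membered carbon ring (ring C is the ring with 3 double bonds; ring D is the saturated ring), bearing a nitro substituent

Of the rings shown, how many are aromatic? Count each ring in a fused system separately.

Ring A has a continuous p-orbital overlap around the ring; 2 ring double bonds (4 π electrons) plus a heteroatom lone pair (2) give 6 π electrons. 6 = 4(1)+2, so ring A is aromatic (thiazole).
Ring B is fully conjugated (every ring atom contributes a p orbital); 2 ring double bonds (4 π electrons) plus a heteroatom lone pair (2) give 6 π electrons. 6 = 4(1)+2, so ring B is aromatic (pyrrole).
Ring C is planar and fully conjugated; 3 ring double bonds give 6 π electrons. That satisfies 4n+2 with n=1, so ring C is aromatic (benzene ring).
Ring D has four sp³ carbons, so it is not fully conjugated — not aromatic (cyclohexane ring).
Aromatic: A, B, C. Total: 3.

3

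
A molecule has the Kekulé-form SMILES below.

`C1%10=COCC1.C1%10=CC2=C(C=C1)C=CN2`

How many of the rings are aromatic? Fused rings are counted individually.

The SMILES encodes a five-membered ring of four carbons and one oxygen, with one C=C double bond and two sp³ carbons; a six-membered carbon ring with three alternating C=C double bonds, fused to a five-membered ring containing one N–H nitrogen and two C=C double bonds.
The 5-membered ring with one oxygen has two sp³ carbons, so it is not fully conjugated — not aromatic (2,3-dihydrofuran).
The fused 6/5-membered bicyclic (with one N–H) is a single π system with 9 sp² atoms and 10 π electrons from ring double bonds plus a heteroatom lone pair. 10 = 4(2)+2, so the system is aromatic and both rings count as aromatic (indole).
2 of the 3 rings are aromatic. Total: 2.

2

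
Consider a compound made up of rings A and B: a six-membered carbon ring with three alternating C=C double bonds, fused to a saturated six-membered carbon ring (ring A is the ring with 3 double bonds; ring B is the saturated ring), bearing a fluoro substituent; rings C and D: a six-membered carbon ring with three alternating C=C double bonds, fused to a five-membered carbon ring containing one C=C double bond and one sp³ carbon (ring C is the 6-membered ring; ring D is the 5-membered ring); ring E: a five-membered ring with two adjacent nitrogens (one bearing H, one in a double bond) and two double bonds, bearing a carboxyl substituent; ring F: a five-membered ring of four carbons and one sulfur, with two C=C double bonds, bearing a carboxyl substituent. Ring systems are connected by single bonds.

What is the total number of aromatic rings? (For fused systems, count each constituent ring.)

Ring A is planar and fully conjugated; 3 ring double bonds give 6 π electrons. 6 = 4(1)+2, so ring A is aromatic (benzene ring).
Ring B has four sp³ carbons, so it is not fully conjugated — not aromatic (cyclohexane ring).
Ring C is planar and fully conjugated; 3 ring double bonds give 6 π electrons. 6 = 4(1)+2, so ring C is aromatic (benzene ring).
Ring D has one sp³ carbon, so it is not fully conjugated — not aromatic (cyclopentene ring).
Ring E is planar and fully conjugated; 2 ring double bonds (4 π electrons) plus a heteroatom lone pair (2) give 6 π electrons. That satisfies 4n+2 with n=1, so ring E is aromatic (pyrazole).
Ring F has a continuous p-orbital overlap around the ring; 2 ring double bonds (4 π electrons) plus a heteroatom lone pair (2) give 6 π electrons. 6 = 4(1)+2, so ring F is aromatic (thiophene).
Aromatic: A, C, E, F. Total: 4.

4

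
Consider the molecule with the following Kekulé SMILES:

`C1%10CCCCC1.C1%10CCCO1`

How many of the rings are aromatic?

The SMILES encodes a six-membered saturated carbon ring; a five-membered saturated ring of four carbons and one oxygen.
The 6-membered ring has only sp³ atoms, so it is not fully conjugated — not aromatic (cyclohexane).
The 5-membered ring with one oxygen has only sp³ atoms, so it is not fully conjugated — not aromatic (tetrahydrofuran).
None of the rings are aromatic. Total: 0.

0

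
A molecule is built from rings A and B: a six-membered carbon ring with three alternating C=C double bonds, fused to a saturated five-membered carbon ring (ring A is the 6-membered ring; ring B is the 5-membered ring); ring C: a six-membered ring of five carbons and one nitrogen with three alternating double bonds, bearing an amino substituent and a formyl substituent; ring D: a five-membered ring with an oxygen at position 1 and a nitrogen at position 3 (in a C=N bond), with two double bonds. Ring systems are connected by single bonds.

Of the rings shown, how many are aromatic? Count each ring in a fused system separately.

3

Ring A has a continuous p-orbital overlap around the ring; 3 ring double bonds give 6 π electrons. 6 = 4(1)+2, so ring A is aromatic (benzene ring).
Ring B has three sp³ carbons, so it is not fully conjugated — not aromatic (cyclopentane ring).
Ring C has a continuous p-orbital overlap around the ring; 3 ring double bonds give 6 π electrons. Since 6 = 4n+2 (n=1), ring C is aromatic (pyridine).
Ring D has a continuous p-orbital overlap around the ring; 2 ring double bonds (4 π electrons) plus a heteroatom lone pair (2) give 6 π electrons. 6 = 4(1)+2, so ring D is aromatic (oxazole).
Aromatic: A, C, D. Total: 3.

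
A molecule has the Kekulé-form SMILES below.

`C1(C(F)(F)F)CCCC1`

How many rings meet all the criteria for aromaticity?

0

The SMILES encodes a five-membered saturated carbon ring.
The 5-membered ring has only sp³ atoms, so it is not fully conjugated — not aromatic (cyclopentane).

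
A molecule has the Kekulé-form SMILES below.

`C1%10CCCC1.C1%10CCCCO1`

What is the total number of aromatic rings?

The SMILES encodes a five-membered saturated carbon ring; a six-membered saturated ring of five carbons and one oxygen.
The 5-membered ring has only sp³ atoms, so it is not fully conjugated — not aromatic (cyclopentane).
The 6-membered ring with one oxygen has only sp³ atoms, so it is not fully conjugated — not aromatic (tetrahydropyran).
None of the rings are aromatic. Total: 0.

0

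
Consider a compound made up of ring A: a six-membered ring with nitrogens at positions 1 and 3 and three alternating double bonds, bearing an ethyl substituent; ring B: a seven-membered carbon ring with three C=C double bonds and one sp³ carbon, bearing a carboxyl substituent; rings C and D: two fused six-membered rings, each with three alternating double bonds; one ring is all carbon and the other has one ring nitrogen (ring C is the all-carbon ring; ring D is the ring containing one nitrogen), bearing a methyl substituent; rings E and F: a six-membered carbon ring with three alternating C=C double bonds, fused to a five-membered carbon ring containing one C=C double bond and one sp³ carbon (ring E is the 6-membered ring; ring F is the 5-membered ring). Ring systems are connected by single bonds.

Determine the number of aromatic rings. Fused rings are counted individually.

Ring A is planar and fully conjugated; 3 ring double bonds give 6 π electrons. That satisfies 4n+2 with n=1, so ring A is aromatic (pyrimidine).
Ring B has one sp³ carbon, so it is not fully conjugated — not aromatic (cycloheptatriene).
Rings C and D form a fused bicyclic system (with one nitrogen) with 10 sp² atoms and 10 π electrons from ring double bonds. 10 = 4(2)+2, so the system is aromatic and both rings count as aromatic (quinoline).
Ring E is fully conjugated (every ring atom contributes a p orbital); 3 ring double bonds give 6 π electrons. 6 = 4(1)+2, so ring E is aromatic (benzene ring).
Ring F has one sp³ carbon, so it is not fully conjugated — not aromatic (cyclopentene ring).
Aromatic: A, C, D, E. Total: 4.

4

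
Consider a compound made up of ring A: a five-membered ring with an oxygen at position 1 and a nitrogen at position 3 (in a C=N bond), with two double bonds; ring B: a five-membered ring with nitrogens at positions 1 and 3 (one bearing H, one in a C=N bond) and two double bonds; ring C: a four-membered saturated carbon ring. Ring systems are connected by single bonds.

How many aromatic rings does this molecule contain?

Ring A has a continuous p-orbital overlap around the ring; 2 ring double bonds (4 π electrons) plus a heteroatom lone pair (2) give 6 π electrons. Since 6 = 4n+2 (n=1), ring A is aromatic (oxazole).
Ring B has a continuous p-orbital overlap around the ring; 2 ring double bonds (4 π electrons) plus a heteroatom lone pair (2) give 6 π electrons. That satisfies 4n+2 with n=1, so ring B is aromatic (imidazole).
Ring C has only sp³ atoms, so it is not fully conjugated — not aromatic (cyclobutane).
Aromatic: A, B. Total: 2.

2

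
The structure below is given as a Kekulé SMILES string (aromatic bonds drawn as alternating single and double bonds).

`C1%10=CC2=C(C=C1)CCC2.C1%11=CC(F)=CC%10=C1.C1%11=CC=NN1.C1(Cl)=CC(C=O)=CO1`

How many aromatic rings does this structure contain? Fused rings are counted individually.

4

The SMILES encodes a six-membered carbon ring with three alternating C=C double bonds, fused to a saturated five-membered carbon ring; a six-membered carbon ring with three alternating C=C double bonds; a five-membered ring with two adjacent nitrogens (one bearing H, one in a double bond) and two double bonds; a five-membered ring of four carbons and one oxygen, with two C=C double bonds.
The 6-membered ring is fully conjugated (every ring atom contributes a p orbital); 3 ring double bonds give 6 π electrons. That satisfies 4n+2 with n=1, so it is aromatic (benzene ring).
The 5-membered ring has three sp³ carbons, so it is not fully conjugated — not aromatic (cyclopentane ring).
The second 6-membered ring has a continuous p-orbital overlap around the ring; 3 ring double bonds give 6 π electrons. 6 = 4(1)+2, so it is aromatic (benzene).
The 5-membered ring with two adjacent nitrogens (one N–H, one =N–) has a continuous p-orbital overlap around the ring; 2 ring double bonds (4 π electrons) plus a heteroatom lone pair (2) give 6 π electrons. Since 6 = 4n+2 (n=1), it is aromatic (pyrazole).
The 5-membered ring with one oxygen is fully conjugated (every ring atom contributes a p orbital); 2 ring double bonds (4 π electrons) plus a heteroatom lone pair (2) give 6 π electrons. That satisfies 4n+2 with n=1, so it is aromatic (furan).
4 of the 5 rings are aromatic. Total: 4.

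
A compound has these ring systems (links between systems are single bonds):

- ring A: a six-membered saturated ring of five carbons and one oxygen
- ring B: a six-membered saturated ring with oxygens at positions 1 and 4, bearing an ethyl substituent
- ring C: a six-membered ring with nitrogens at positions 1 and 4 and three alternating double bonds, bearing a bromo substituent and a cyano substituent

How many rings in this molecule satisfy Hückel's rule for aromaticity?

Ring A has only sp³ atoms, so it is not fully conjugated — not aromatic (tetrahydropyran).
Ring B has only sp³ atoms, so it is not fully conjugated — not aromatic (1,4-dioxane).
Ring C is planar and fully conjugated; 3 ring double bonds give 6 π electrons. 6 = 4(1)+2, so ring C is aromatic (pyrazine).
Aromatic: C. Total: 1.

1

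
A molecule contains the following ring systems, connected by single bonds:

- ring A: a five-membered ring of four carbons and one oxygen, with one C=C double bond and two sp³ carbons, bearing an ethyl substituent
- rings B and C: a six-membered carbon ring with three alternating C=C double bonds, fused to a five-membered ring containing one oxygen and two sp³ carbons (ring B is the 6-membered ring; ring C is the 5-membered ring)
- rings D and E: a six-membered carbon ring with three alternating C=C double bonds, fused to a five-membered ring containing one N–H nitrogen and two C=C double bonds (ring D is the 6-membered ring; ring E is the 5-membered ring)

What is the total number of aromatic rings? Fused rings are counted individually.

3

Ring A has two sp³ carbons, so it is not fully conjugated — not aromatic (2,3-dihydrofuran).
Ring B is fully conjugated (every ring atom contributes a p orbital); 3 ring double bonds give 6 π electrons. Since 6 = 4n+2 (n=1), ring B is aromatic (benzene ring).
Ring C has two sp³ carbons, so it is not fully conjugated — not aromatic (oxolane ring).
Rings D and E form a fused bicyclic system (with one N–H) with 9 sp² atoms and 10 π electrons from ring double bonds plus a heteroatom lone pair. 10 = 4(2)+2, so the system is aromatic and both rings count as aromatic (indole).
Aromatic: B, D, E. Total: 3.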